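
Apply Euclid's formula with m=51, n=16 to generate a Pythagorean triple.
(2345, 1632, 2857)

Euclid's formula: a = m² - n², b = 2mn, c = m² + n²
m = 51, n = 16
a = 51² - 16² = 2601 - 256 = 2345
b = 2 × 51 × 16 = 1632
c = 51² + 16² = 2601 + 256 = 2857
Verification: 2345² + 1632² = 5499025 + 2663424 = 8162449 = 2857² ✓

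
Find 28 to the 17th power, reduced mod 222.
4

Repeated squaring. Binary of 17 = 10001.
28^1 ≡ 28 (mod 222); 28^2 ≡ 118 (mod 222); 28^4 ≡ 160 (mod 222); 28^8 ≡ 70 (mod 222); 28^16 ≡ 16 (mod 222)
28^17 = 28^1 × 28^16 ≡ 4 (mod 222)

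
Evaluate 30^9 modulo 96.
0

Repeated squaring. Binary of 9 = 1001.
30^1 ≡ 30 (mod 96); 30^2 ≡ 36 (mod 96); 30^4 ≡ 48 (mod 96); 30^8 ≡ 0 (mod 96)
30^9 = 30^1 × 30^8 ≡ 0 (mod 96)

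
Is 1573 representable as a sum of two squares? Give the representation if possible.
22² + 33² (a=22, b=33)

Factorization: 1573 = 11^2 × 13
By Fermat: n is sum of two squares iff every prime p ≡ 3 (mod 4) appears to even power.
All primes ≡ 3 (mod 4) appear to even power.
Search a = 0, 1, 2, … for 1573 - a² a perfect square: first hit at a = 22: 1573 - 484 = 1089 = 33².
1573 = 22² + 33² = 484 + 1089 ✓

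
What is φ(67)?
66

67 = 67
φ(n) = n × ∏(1 - 1/p) for each prime p dividing n
φ(67) = 67 × (1 - 1/67) = 66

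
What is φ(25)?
20

25 = 5^2
φ(n) = n × ∏(1 - 1/p) for each prime p dividing n
φ(25) = 25 × (1 - 1/5) = 20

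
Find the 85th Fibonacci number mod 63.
26

Matrix identity: Q^n = [[F_(n+1), F_n], [F_n, F_(n-1)]] with Q = [[1,1],[1,0]].
n = 85 = 1010101₂. Square-and-multiply, entries mod 63:
Q^1 = [[1,1],[1,0]]
Q^2 = (Q^1)² = [[2,1],[1,1]]
Q^5 = (Q^2)²·Q = [[8,5],[5,3]]
Q^10 = (Q^5)² = [[26,55],[55,34]]
Q^21 = (Q^10)²·Q = [[8,47],[47,24]]
Q^42 = (Q^21)² = [[5,55],[55,13]]
Q^85 = (Q^42)²·Q = [[8,26],[26,45]]
F_85 mod 63 = Q^85[0][1] = 26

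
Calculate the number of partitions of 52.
281589

p(n) counts ways to write n as a sum of positive integers (order ignored).
Euler's pentagonal recurrence: p(k) = p(k-1) + p(k-2) - p(k-5) - p(k-7) + p(k-12) + p(k-15) - ... (offsets j(3j∓1)/2, signs ++--, p(0)=1, p(<0)=0).
DP table for k = 0..51: p(0)=1, p(1)=1, p(2)=2, p(3)=3, p(4)=5, p(5)=7, p(6)=11, p(7)=15, p(8)=22, p(9)=30, p(10)=42, p(11)=56, p(12)=77, p(13)=101, p(14)=135, p(15)=176, p(16)=231, p(17)=297, p(18)=385, p(19)=490, p(20)=627, p(21)=792, p(22)=1002, p(23)=1255, p(24)=1575, p(25)=1958, p(26)=2436, p(27)=3010, p(28)=3718, p(29)=4565, p(30)=5604, p(31)=6842, p(32)=8349, p(33)=10143, p(34)=12310, p(35)=14883, p(36)=17977, p(37)=21637, p(38)=26015, p(39)=31185, p(40)=37338, p(41)=44583, p(42)=53174, p(43)=63261, p(44)=75175, p(45)=89134, p(46)=105558, p(47)=124754, p(48)=147273, p(49)=173525, p(50)=204226, p(51)=239943.
Final step: p(52) = p(51) + p(50) - p(47) - p(45) + p(40) + p(37) - p(30) - p(26) + p(17) + p(12) - p(1)
= 239943 + 204226 - 124754 - 89134 + 37338 + 21637 - 5604 - 2436 + 297 + 77 - 1
= 281589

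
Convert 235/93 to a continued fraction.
[2; 1, 1, 8, 1, 4]

Euclidean algorithm steps:
235 = 2 × 93 + 49
93 = 1 × 49 + 44
49 = 1 × 44 + 5
44 = 8 × 5 + 4
5 = 1 × 4 + 1
4 = 4 × 1 + 0
Continued fraction: [2; 1, 1, 8, 1, 4]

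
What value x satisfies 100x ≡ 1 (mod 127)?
47

gcd(100, 127) = 1, so the inverse exists.
Extended Euclidean algorithm on (127, 100):
127 = 1 × 100 + 27  ⟹  27 = (1)·127 + (-1)·100
100 = 3 × 27 + 19  ⟹  19 = (-3)·127 + (4)·100
27 = 1 × 19 + 8  ⟹  8 = (4)·127 + (-5)·100
19 = 2 × 8 + 3  ⟹  3 = (-11)·127 + (14)·100
8 = 2 × 3 + 2  ⟹  2 = (26)·127 + (-33)·100
3 = 1 × 2 + 1  ⟹  1 = (-37)·127 + (47)·100
So (47)·100 ≡ 1 (mod 127), i.e. 100^(-1) ≡ 47 (mod 127).
Check: 100 × 47 = 4700 ≡ 1 (mod 127)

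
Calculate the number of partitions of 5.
7

p(n) counts ways to write n as a sum of positive integers (order ignored).
Examples: 5; 4 + 1; 3 + 2; 3 + 1 + 1; 2 + 2 + 1; ... (7 total)
p(5) = 7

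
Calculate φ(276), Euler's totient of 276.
88

276 = 2^2 × 3 × 23
φ(n) = n × ∏(1 - 1/p) for each prime p dividing n
φ(276) = 276 × (1 - 1/2) × (1 - 1/3) × (1 - 1/23) = 88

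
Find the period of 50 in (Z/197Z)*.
196

197 is prime, so ord(50) divides φ(197) = 196.
Divisors of 196: 1, 2, 4, 7, 14, 28, 49, 98, 196.
Repeated squaring: 50^1 ≡ 50, 50^2 ≡ 136, 50^4 ≡ 175, 50^8 ≡ 90, 50^16 ≡ 23, 50^32 ≡ 135, 50^64 ≡ 101, 50^128 ≡ 154 (mod 197).
Test 50^d mod 197 for each divisor d in increasing order:
50^1 ≡ 50
50^2 ≡ 136
50^4 ≡ 175
50^7 = 50^4·50^2·50^1 ≡ 120
50^14 = 50^8·50^4·50^2 ≡ 19
50^28 = 50^16·50^8·50^4 ≡ 164
50^49 = 50^32·50^16·50^1 ≡ 14
50^98 = 50^64·50^32·50^2 ≡ 196
50^196 = 50^128·50^64·50^4 ≡ 1  ← first divisor giving 1
The order is 196.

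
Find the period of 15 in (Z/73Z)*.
72

73 is prime, so ord(15) divides φ(73) = 72.
Divisors of 72: 1, 2, 3, 4, 6, 8, 9, 12, 18, 24, 36, 72.
Repeated squaring: 15^1 ≡ 15, 15^2 ≡ 6, 15^4 ≡ 36, 15^8 ≡ 55, 15^16 ≡ 32, 15^32 ≡ 2, 15^64 ≡ 4 (mod 73).
Test 15^d mod 73 for each divisor d in increasing order:
15^1 ≡ 15
15^2 ≡ 6
15^3 = 15^2·15^1 ≡ 17
15^4 ≡ 36
15^6 = 15^4·15^2 ≡ 70
15^8 ≡ 55
15^9 = 15^8·15^1 ≡ 22
15^12 = 15^8·15^4 ≡ 9
15^18 = 15^16·15^2 ≡ 46
15^24 = 15^16·15^8 ≡ 8
15^36 = 15^32·15^4 ≡ 72
15^72 = 15^64·15^8 ≡ 1  ← first divisor giving 1
The order is 72.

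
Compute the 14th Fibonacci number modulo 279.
98

Matrix identity: Q^n = [[F_(n+1), F_n], [F_n, F_(n-1)]] with Q = [[1,1],[1,0]].
n = 14 = 1110₂. Square-and-multiply, entries mod 279:
Q^1 = [[1,1],[1,0]]
Q^3 = (Q^1)²·Q = [[3,2],[2,1]]
Q^7 = (Q^3)²·Q = [[21,13],[13,8]]
Q^14 = (Q^7)² = [[52,98],[98,233]]
F_14 mod 279 = Q^14[0][1] = 98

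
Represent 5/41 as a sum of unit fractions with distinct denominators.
1/9 + 1/93 + 1/11439

Greedy algorithm:
5/41: ceiling(41/5) = 9, use 1/9
4/369: ceiling(369/4) = 93, use 1/93
1/11439: ceiling(11439/1) = 11439, use 1/11439
Result: 5/41 = 1/9 + 1/93 + 1/11439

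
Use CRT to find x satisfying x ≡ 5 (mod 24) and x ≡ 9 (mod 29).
125

Using Chinese Remainder Theorem:
M = 24 × 29 = 696
M1 = 29, M2 = 24
y1 = 29^(-1) mod 24 = 5
y2 = 24^(-1) mod 29 = 23
x = (5×29×5 + 9×24×23) mod 696 = 125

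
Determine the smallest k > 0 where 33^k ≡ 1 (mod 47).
46

47 is prime, so ord(33) divides φ(47) = 46.
Divisors of 46: 1, 2, 23, 46.
Repeated squaring: 33^1 ≡ 33, 33^2 ≡ 8, 33^4 ≡ 17, 33^8 ≡ 7, 33^16 ≡ 2, 33^32 ≡ 4 (mod 47).
Test 33^d mod 47 for each divisor d in increasing order:
33^1 ≡ 33
33^2 ≡ 8
33^23 = 33^16·33^4·33^2·33^1 ≡ 46
33^46 = 33^32·33^8·33^4·33^2 ≡ 1  ← first divisor giving 1
The order is 46.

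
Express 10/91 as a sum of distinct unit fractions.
1/10 + 1/102 + 1/11603 + 1/269247615

Greedy algorithm:
10/91: ceiling(91/10) = 10, use 1/10
9/910: ceiling(910/9) = 102, use 1/102
2/23205: ceiling(23205/2) = 11603, use 1/11603
1/269247615: ceiling(269247615/1) = 269247615, use 1/269247615
Result: 10/91 = 1/10 + 1/102 + 1/11603 + 1/269247615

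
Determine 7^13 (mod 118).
63

Repeated squaring. Binary of 13 = 1101.
7^1 ≡ 7 (mod 118); 7^2 ≡ 49 (mod 118); 7^4 ≡ 41 (mod 118); 7^8 ≡ 29 (mod 118)
7^13 = 7^1 × 7^4 × 7^8 ≡ 63 (mod 118)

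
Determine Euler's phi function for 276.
88

276 = 2^2 × 3 × 23
φ(n) = n × ∏(1 - 1/p) for each prime p dividing n
φ(276) = 276 × (1 - 1/2) × (1 - 1/3) × (1 - 1/23) = 88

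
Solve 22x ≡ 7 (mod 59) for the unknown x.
x ≡ 3 (mod 59)

gcd(22, 59) = 1, which divides 7, so solutions exist.
Find 22^(-1) mod 59 by the extended Euclidean algorithm:
59 = 2 × 22 + 15  ⟹  15 = (1)·59 + (-2)·22
22 = 1 × 15 + 7  ⟹  7 = (-1)·59 + (3)·22
15 = 2 × 7 + 1  ⟹  1 = (3)·59 + (-8)·22
So (-8)·22 ≡ 1 (mod 59), i.e. 22^(-1) ≡ -8 ≡ 51 (mod 59).
x ≡ 51 × 7 = 357 ≡ 3 (mod 59).
Check: 22 × 3 = 66 ≡ 7 (mod 59).
Unique solution: x ≡ 3 (mod 59)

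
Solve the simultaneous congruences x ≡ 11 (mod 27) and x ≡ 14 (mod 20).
254

Using Chinese Remainder Theorem:
M = 27 × 20 = 540
M1 = 20, M2 = 27
y1 = 20^(-1) mod 27 = 23
y2 = 27^(-1) mod 20 = 3
x = (11×20×23 + 14×27×3) mod 540 = 254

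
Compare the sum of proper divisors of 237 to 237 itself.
deficient

Proper divisors of 237: sum = 1 + 3 + 79 = 83
Since 83 < 237, 237 is deficient.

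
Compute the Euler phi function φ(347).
346

347 = 347
φ(n) = n × ∏(1 - 1/p) for each prime p dividing n
φ(347) = 347 × (1 - 1/347) = 346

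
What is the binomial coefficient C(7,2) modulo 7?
0

Using Lucas' theorem:
Write n=7 and k=2 in base 7:
n in base 7: [1, 0]
k in base 7: [0, 2]
C(7,2) mod 7 = ∏ C(n_i, k_i) mod 7
Digit binomials (mod 7): C(1,0) = 1; C(0,2) = 0 (k_i > n_i)
Product: 1 × 0 = 0 ≡ 0 (mod 7)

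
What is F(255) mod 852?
262

Matrix identity: Q^n = [[F_(n+1), F_n], [F_n, F_(n-1)]] with Q = [[1,1],[1,0]].
n = 255 = 11111111₂. Square-and-multiply, entries mod 852:
Q^1 = [[1,1],[1,0]]
Q^3 = (Q^1)²·Q = [[3,2],[2,1]]
Q^7 = (Q^3)²·Q = [[21,13],[13,8]]
Q^15 = (Q^7)²·Q = [[135,610],[610,377]]
Q^31 = (Q^15)²·Q = [[597,109],[109,488]]
Q^63 = (Q^31)²·Q = [[63,226],[226,689]]
Q^127 = (Q^63)²·Q = [[69,517],[517,404]]
Q^255 = (Q^127)²·Q = [[279,262],[262,17]]
F_255 mod 852 = Q^255[0][1] = 262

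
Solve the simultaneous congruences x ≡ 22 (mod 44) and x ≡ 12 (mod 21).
726

Using Chinese Remainder Theorem:
M = 44 × 21 = 924
M1 = 21, M2 = 44
y1 = 21^(-1) mod 44 = 21
y2 = 44^(-1) mod 21 = 11
x = (22×21×21 + 12×44×11) mod 924 = 726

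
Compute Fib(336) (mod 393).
339

Matrix identity: Q^n = [[F_(n+1), F_n], [F_n, F_(n-1)]] with Q = [[1,1],[1,0]].
n = 336 = 101010000₂. Square-and-multiply, entries mod 393:
Q^1 = [[1,1],[1,0]]
Q^2 = (Q^1)² = [[2,1],[1,1]]
Q^5 = (Q^2)²·Q = [[8,5],[5,3]]
Q^10 = (Q^5)² = [[89,55],[55,34]]
Q^21 = (Q^10)²·Q = [[26,335],[335,84]]
Q^42 = (Q^21)² = [[110,301],[301,202]]
Q^84 = (Q^42)² = [[128,378],[378,143]]
Q^168 = (Q^84)² = [[103,258],[258,238]]
Q^336 = (Q^168)² = [[145,339],[339,199]]
F_336 mod 393 = Q^336[0][1] = 339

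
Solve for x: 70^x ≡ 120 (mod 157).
134

Baby-step giant-step with step n = ⌈√157⌉ = 13.
Baby steps 70^j mod 157 (j:value) for j=0..12: 0:1, 1:70, 2:33, 3:112, 4:147, 5:85, 6:141, 7:136, 8:100, 9:92, 10:3, 11:53, 12:99.
Giant-step multiplier: 70^(-13) ≡ 70^(156-13) = 70^143 ≡ 50 (mod 157).
Giant steps γ_i = 120·50^i mod 157: γ_0=120, γ_1=34, γ_2=130, γ_3=63, γ_4=10, γ_5=29, γ_6=37, γ_7=123, γ_8=27, γ_9=94, γ_10=147 (in table at j=4).
x = i·n + j = 10·13 + 4 = 134.
Check: 70^134 ≡ 120 (mod 157).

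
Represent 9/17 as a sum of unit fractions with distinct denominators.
1/2 + 1/34

Greedy algorithm:
9/17: ceiling(17/9) = 2, use 1/2
1/34: ceiling(34/1) = 34, use 1/34
Result: 9/17 = 1/2 + 1/34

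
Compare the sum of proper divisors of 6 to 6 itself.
perfect

Proper divisors of 6: sum = 1 + 2 + 3 = 6
Since 6 = 6, 6 is perfect.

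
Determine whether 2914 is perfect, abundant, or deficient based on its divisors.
deficient

Proper divisors of 2914: sum = 1 + 2 + 31 + 47 + 62 + 94 + 1457 = 1694
Since 1694 < 2914, 2914 is deficient.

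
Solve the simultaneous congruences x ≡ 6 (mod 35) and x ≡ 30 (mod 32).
286

Using Chinese Remainder Theorem:
M = 35 × 32 = 1120
M1 = 32, M2 = 35
y1 = 32^(-1) mod 35 = 23
y2 = 35^(-1) mod 32 = 11
x = (6×32×23 + 30×35×11) mod 1120 = 286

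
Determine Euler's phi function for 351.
216

351 = 3^3 × 13
φ(n) = n × ∏(1 - 1/p) for each prime p dividing n
φ(351) = 351 × (1 - 1/3) × (1 - 1/13) = 216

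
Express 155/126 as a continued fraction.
[1; 4, 2, 1, 9]

Euclidean algorithm steps:
155 = 1 × 126 + 29
126 = 4 × 29 + 10
29 = 2 × 10 + 9
10 = 1 × 9 + 1
9 = 9 × 1 + 0
Continued fraction: [1; 4, 2, 1, 9]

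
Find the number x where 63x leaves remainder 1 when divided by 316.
311

gcd(63, 316) = 1, so the inverse exists.
Extended Euclidean algorithm on (316, 63):
316 = 5 × 63 + 1  ⟹  1 = (1)·316 + (-5)·63
So (-5)·63 ≡ 1 (mod 316), i.e. 63^(-1) ≡ -5 ≡ 311 (mod 316).
Check: 63 × 311 = 19593 ≡ 1 (mod 316)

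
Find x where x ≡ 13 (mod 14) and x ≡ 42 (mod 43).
601

Using Chinese Remainder Theorem:
M = 14 × 43 = 602
M1 = 43, M2 = 14
y1 = 43^(-1) mod 14 = 1
y2 = 14^(-1) mod 43 = 40
x = (13×43×1 + 42×14×40) mod 602 = 601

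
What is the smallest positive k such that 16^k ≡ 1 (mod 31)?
5

31 is prime, so ord(16) divides φ(31) = 30.
Divisors of 30: 1, 2, 3, 5, 6, 10, 15, 30.
Repeated squaring: 16^1 ≡ 16, 16^2 ≡ 8, 16^4 ≡ 2, 16^8 ≡ 4, 16^16 ≡ 16 (mod 31).
Test 16^d mod 31 for each divisor d in increasing order:
16^1 ≡ 16
16^2 ≡ 8
16^3 = 16^2·16^1 ≡ 4
16^5 = 16^4·16^1 ≡ 1  ← first divisor giving 1
The order is 5.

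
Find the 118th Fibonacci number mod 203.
8

Matrix identity: Q^n = [[F_(n+1), F_n], [F_n, F_(n-1)]] with Q = [[1,1],[1,0]].
n = 118 = 1110110₂. Square-and-multiply, entries mod 203:
Q^1 = [[1,1],[1,0]]
Q^3 = (Q^1)²·Q = [[3,2],[2,1]]
Q^7 = (Q^3)²·Q = [[21,13],[13,8]]
Q^14 = (Q^7)² = [[1,174],[174,30]]
Q^29 = (Q^14)²·Q = [[146,30],[30,116]]
Q^59 = (Q^29)²·Q = [[32,89],[89,146]]
Q^118 = (Q^59)² = [[13,8],[8,5]]
F_118 mod 203 = Q^118[0][1] = 8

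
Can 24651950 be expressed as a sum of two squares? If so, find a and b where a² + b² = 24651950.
Not possible

Factorization: 24651950 = 2 × 5^2 × 79^3
By Fermat: n is sum of two squares iff every prime p ≡ 3 (mod 4) appears to even power.
Prime(s) ≡ 3 (mod 4) with odd exponent: [(79, 3)]
Therefore 24651950 cannot be expressed as a² + b².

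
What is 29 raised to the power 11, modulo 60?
29

Repeated squaring. Binary of 11 = 1011.
29^1 ≡ 29 (mod 60); 29^2 ≡ 1 (mod 60); 29^4 ≡ 1 (mod 60); 29^8 ≡ 1 (mod 60)
29^11 = 29^1 × 29^2 × 29^8 ≡ 29 (mod 60)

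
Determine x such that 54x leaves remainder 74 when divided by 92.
x ≡ 15 (mod 46)

gcd(54, 92) = 2, which divides 74, so solutions exist.
Divide through by 2: 27x ≡ 37 (mod 46).
Find 27^(-1) mod 46 by the extended Euclidean algorithm:
46 = 1 × 27 + 19  ⟹  19 = (1)·46 + (-1)·27
27 = 1 × 19 + 8  ⟹  8 = (-1)·46 + (2)·27
19 = 2 × 8 + 3  ⟹  3 = (3)·46 + (-5)·27
8 = 2 × 3 + 2  ⟹  2 = (-7)·46 + (12)·27
3 = 1 × 2 + 1  ⟹  1 = (10)·46 + (-17)·27
So (-17)·27 ≡ 1 (mod 46), i.e. 27^(-1) ≡ -17 ≡ 29 (mod 46).
x ≡ 29 × 37 = 1073 ≡ 15 (mod 46).
Check: 54 × 15 = 810 ≡ 74 (mod 92).
x ≡ 15 (mod 46), giving 2 solutions mod 92.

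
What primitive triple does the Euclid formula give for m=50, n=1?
(2499, 100, 2501)

Euclid's formula: a = m² - n², b = 2mn, c = m² + n²
m = 50, n = 1
a = 50² - 1² = 2500 - 1 = 2499
b = 2 × 50 × 1 = 100
c = 50² + 1² = 2500 + 1 = 2501
Verification: 2499² + 100² = 6245001 + 10000 = 6255001 = 2501² ✓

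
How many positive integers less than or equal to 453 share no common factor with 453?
300

453 = 3 × 151
φ(n) = n × ∏(1 - 1/p) for each prime p dividing n
φ(453) = 453 × (1 - 1/3) × (1 - 1/151) = 300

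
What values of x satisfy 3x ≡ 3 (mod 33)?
x ≡ 1 (mod 11)

gcd(3, 33) = 3, which divides 3, so solutions exist.
Divide through by 3: x ≡ 1 (mod 11).
The coefficient of x is now 1, so x ≡ 1 (mod 11).
Check: 3 × 1 = 3 ≡ 3 (mod 33).
x ≡ 1 (mod 11), giving 3 solutions mod 33.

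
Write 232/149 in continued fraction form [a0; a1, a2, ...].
[1; 1, 1, 3, 1, 7, 2]

Euclidean algorithm steps:
232 = 1 × 149 + 83
149 = 1 × 83 + 66
83 = 1 × 66 + 17
66 = 3 × 17 + 15
17 = 1 × 15 + 2
15 = 7 × 2 + 1
2 = 2 × 1 + 0
Continued fraction: [1; 1, 1, 3, 1, 7, 2]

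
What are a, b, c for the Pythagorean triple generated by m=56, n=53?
(327, 5936, 5945)

Euclid's formula: a = m² - n², b = 2mn, c = m² + n²
m = 56, n = 53
a = 56² - 53² = 3136 - 2809 = 327
b = 2 × 56 × 53 = 5936
c = 56² + 53² = 3136 + 2809 = 5945
Verification: 327² + 5936² = 106929 + 35236096 = 35343025 = 5945² ✓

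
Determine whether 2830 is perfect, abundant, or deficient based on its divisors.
deficient

Proper divisors of 2830: sum = 1 + 2 + 5 + 10 + 283 + 566 + 1415 = 2282
Since 2282 < 2830, 2830 is deficient.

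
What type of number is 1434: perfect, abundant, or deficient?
abundant

Proper divisors of 1434: sum = 1 + 2 + 3 + 6 + 239 + 478 + 717 = 1446
Since 1446 > 1434, 1434 is abundant.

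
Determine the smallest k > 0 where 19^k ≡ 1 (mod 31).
15

31 is prime, so ord(19) divides φ(31) = 30.
Divisors of 30: 1, 2, 3, 5, 6, 10, 15, 30.
Repeated squaring: 19^1 ≡ 19, 19^2 ≡ 20, 19^4 ≡ 28, 19^8 ≡ 9, 19^16 ≡ 19 (mod 31).
Test 19^d mod 31 for each divisor d in increasing order:
19^1 ≡ 19
19^2 ≡ 20
19^3 = 19^2·19^1 ≡ 8
19^5 = 19^4·19^1 ≡ 5
19^6 = 19^4·19^2 ≡ 2
19^10 = 19^8·19^2 ≡ 25
19^15 = 19^8·19^4·19^2·19^1 ≡ 1  ← first divisor giving 1
The order is 15.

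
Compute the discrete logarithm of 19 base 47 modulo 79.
64

Baby-step giant-step with step n = ⌈√79⌉ = 9.
Baby steps 47^j mod 79 (j:value) for j=0..8: 0:1, 1:47, 2:76, 3:17, 4:9, 5:28, 6:52, 7:74, 8:2.
Giant-step multiplier: 47^(-9) ≡ 47^(78-9) = 47^69 ≡ 58 (mod 79).
Giant steps γ_i = 19·58^i mod 79: γ_0=19, γ_1=75, γ_2=5, γ_3=53, γ_4=72, γ_5=68, γ_6=73, γ_7=47 (in table at j=1).
x = i·n + j = 7·9 + 1 = 64.
Check: 47^64 ≡ 19 (mod 79).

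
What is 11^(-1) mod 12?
11

gcd(11, 12) = 1, so the inverse exists.
Extended Euclidean algorithm on (12, 11):
12 = 1 × 11 + 1  ⟹  1 = (1)·12 + (-1)·11
So (-1)·11 ≡ 1 (mod 12), i.e. 11^(-1) ≡ -1 ≡ 11 (mod 12).
Check: 11 × 11 = 121 ≡ 1 (mod 12)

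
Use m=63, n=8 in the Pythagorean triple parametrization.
(3905, 1008, 4033)

Euclid's formula: a = m² - n², b = 2mn, c = m² + n²
m = 63, n = 8
a = 63² - 8² = 3969 - 64 = 3905
b = 2 × 63 × 8 = 1008
c = 63² + 8² = 3969 + 64 = 4033
Verification: 3905² + 1008² = 15249025 + 1016064 = 16265089 = 4033² ✓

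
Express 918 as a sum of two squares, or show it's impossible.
Not possible

Factorization: 918 = 2 × 3^3 × 17
By Fermat: n is sum of two squares iff every prime p ≡ 3 (mod 4) appears to even power.
Prime(s) ≡ 3 (mod 4) with odd exponent: [(3, 3)]
Therefore 918 cannot be expressed as a² + b².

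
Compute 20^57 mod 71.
20

Repeated squaring. Binary of 57 = 111001.
20^1 ≡ 20 (mod 71); 20^2 ≡ 45 (mod 71); 20^4 ≡ 37 (mod 71); 20^8 ≡ 20 (mod 71); 20^16 ≡ 45 (mod 71); 20^32 ≡ 37 (mod 71)
20^57 = 20^1 × 20^8 × 20^16 × 20^32 ≡ 20 (mod 71)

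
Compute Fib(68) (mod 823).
19

Matrix identity: Q^n = [[F_(n+1), F_n], [F_n, F_(n-1)]] with Q = [[1,1],[1,0]].
n = 68 = 1000100₂. Square-and-multiply, entries mod 823:
Q^1 = [[1,1],[1,0]]
Q^2 = (Q^1)² = [[2,1],[1,1]]
Q^4 = (Q^2)² = [[5,3],[3,2]]
Q^8 = (Q^4)² = [[34,21],[21,13]]
Q^17 = (Q^8)²·Q = [[115,774],[774,164]]
Q^34 = (Q^17)² = [[812,320],[320,492]]
Q^68 = (Q^34)² = [[469,19],[19,450]]
F_68 mod 823 = Q^68[0][1] = 19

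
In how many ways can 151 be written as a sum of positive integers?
45060624582

p(n) counts ways to write n as a sum of positive integers (order ignored).
Euler's pentagonal recurrence: p(k) = p(k-1) + p(k-2) - p(k-5) - p(k-7) + p(k-12) + p(k-15) - ... (offsets j(3j∓1)/2, signs ++--, p(0)=1, p(<0)=0).
DP table for k = 0..150: p(0)=1, p(1)=1, p(2)=2, p(3)=3, p(4)=5, p(5)=7, p(6)=11, p(7)=15, p(8)=22, p(9)=30, p(10)=42, p(11)=56, p(12)=77, p(13)=101, p(14)=135, p(15)=176, p(16)=231, p(17)=297, p(18)=385, p(19)=490, p(20)=627, p(21)=792, p(22)=1002, p(23)=1255, p(24)=1575, p(25)=1958, p(26)=2436, p(27)=3010, p(28)=3718, p(29)=4565, p(30)=5604, p(31)=6842, p(32)=8349, p(33)=10143, p(34)=12310, p(35)=14883, p(36)=17977, p(37)=21637, p(38)=26015, p(39)=31185, p(40)=37338, p(41)=44583, p(42)=53174, p(43)=63261, p(44)=75175, p(45)=89134, p(46)=105558, p(47)=124754, p(48)=147273, p(49)=173525, p(50)=204226, p(51)=239943, p(52)=281589, p(53)=329931, p(54)=386155, p(55)=451276, p(56)=526823, p(57)=614154, p(58)=715220, p(59)=831820, p(60)=966467, p(61)=1121505, p(62)=1300156, p(63)=1505499, p(64)=1741630, p(65)=2012558, p(66)=2323520, p(67)=2679689, p(68)=3087735, p(69)=3554345, p(70)=4087968, p(71)=4697205, p(72)=5392783, p(73)=6185689, p(74)=7089500, p(75)=8118264, p(76)=9289091, p(77)=10619863, p(78)=12132164, p(79)=13848650, p(80)=15796476, p(81)=18004327, p(82)=20506255, p(83)=23338469, p(84)=26543660, p(85)=30167357, p(86)=34262962, p(87)=38887673, p(88)=44108109, p(89)=49995925, p(90)=56634173, p(91)=64112359, p(92)=72533807, p(93)=82010177, p(94)=92669720, p(95)=104651419, p(96)=118114304, p(97)=133230930, p(98)=150198136, p(99)=169229875, p(100)=190569292, p(101)=214481126, p(102)=241265379, p(103)=271248950, p(104)=304801365, p(105)=342325709, p(106)=384276336, p(107)=431149389, p(108)=483502844, p(109)=541946240, p(110)=607163746, p(111)=679903203, p(112)=761002156, p(113)=851376628, p(114)=952050665, p(115)=1064144451, p(116)=1188908248, p(117)=1327710076, p(118)=1482074143, p(119)=1653668665, p(120)=1844349560, p(121)=2056148051, p(122)=2291320912, p(123)=2552338241, p(124)=2841940500, p(125)=3163127352, p(126)=3519222692, p(127)=3913864295, p(128)=4351078600, p(129)=4835271870, p(130)=5371315400, p(131)=5964539504, p(132)=6620830889, p(133)=7346629512, p(134)=8149040695, p(135)=9035836076, p(136)=10015581680, p(137)=11097645016, p(138)=12292341831, p(139)=13610949895, p(140)=15065878135, p(141)=16670689208, p(142)=18440293320, p(143)=20390982757, p(144)=22540654445, p(145)=24908858009, p(146)=27517052599, p(147)=30388671978, p(148)=33549419497, p(149)=37027355200, p(150)=40853235313.
Final step: p(151) = p(150) + p(149) - p(146) - p(144) + p(139) + p(136) - p(129) - p(125) + p(116) + p(111) - p(100) - p(94) + p(81) + p(74) - p(59) - p(51) + p(34) + p(25) - p(6)
= 40853235313 + 37027355200 - 27517052599 - 22540654445 + 13610949895 + 10015581680 - 4835271870 - 3163127352 + 1188908248 + 679903203 - 190569292 - 92669720 + 18004327 + 7089500 - 831820 - 239943 + 12310 + 1958 - 11
= 45060624582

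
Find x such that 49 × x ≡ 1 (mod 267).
109

gcd(49, 267) = 1, so the inverse exists.
Extended Euclidean algorithm on (267, 49):
267 = 5 × 49 + 22  ⟹  22 = (1)·267 + (-5)·49
49 = 2 × 22 + 5  ⟹  5 = (-2)·267 + (11)·49
22 = 4 × 5 + 2  ⟹  2 = (9)·267 + (-49)·49
5 = 2 × 2 + 1  ⟹  1 = (-20)·267 + (109)·49
So (109)·49 ≡ 1 (mod 267), i.e. 49^(-1) ≡ 109 (mod 267).
Check: 49 × 109 = 5341 ≡ 1 (mod 267)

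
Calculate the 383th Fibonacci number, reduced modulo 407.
2

Matrix identity: Q^n = [[F_(n+1), F_n], [F_n, F_(n-1)]] with Q = [[1,1],[1,0]].
n = 383 = 101111111₂. Square-and-multiply, entries mod 407:
Q^1 = [[1,1],[1,0]]
Q^2 = (Q^1)² = [[2,1],[1,1]]
Q^5 = (Q^2)²·Q = [[8,5],[5,3]]
Q^11 = (Q^5)²·Q = [[144,89],[89,55]]
Q^23 = (Q^11)²·Q = [[377,167],[167,210]]
Q^47 = (Q^23)²·Q = [[241,299],[299,349]]
Q^95 = (Q^47)²·Q = [[327,148],[148,179]]
Q^191 = (Q^95)²·Q = [[221,221],[221,0]]
Q^383 = (Q^191)²·Q = [[3,2],[2,1]]
F_383 mod 407 = Q^383[0][1] = 2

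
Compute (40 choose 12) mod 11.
10

Using Lucas' theorem:
Write n=40 and k=12 in base 11:
n in base 11: [3, 7]
k in base 11: [1, 1]
C(40,12) mod 11 = ∏ C(n_i, k_i) mod 11
Digit binomials (mod 11): C(3,1) = 3; C(7,1) = 7
Product: 3 × 7 = 21 ≡ 10 (mod 11)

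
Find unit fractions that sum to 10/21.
1/3 + 1/7

Greedy algorithm:
10/21: ceiling(21/10) = 3, use 1/3
1/7: ceiling(7/1) = 7, use 1/7
Result: 10/21 = 1/3 + 1/7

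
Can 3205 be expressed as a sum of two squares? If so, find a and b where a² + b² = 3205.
17² + 54² (a=17, b=54)

Factorization: 3205 = 5 × 641
By Fermat: n is sum of two squares iff every prime p ≡ 3 (mod 4) appears to even power.
All primes ≡ 3 (mod 4) appear to even power.
Search a = 0, 1, 2, … for 3205 - a² a perfect square: first hit at a = 17: 3205 - 289 = 2916 = 54².
3205 = 17² + 54² = 289 + 2916 ✓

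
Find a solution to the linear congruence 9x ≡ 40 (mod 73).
x ≡ 45 (mod 73)

gcd(9, 73) = 1, which divides 40, so solutions exist.
Find 9^(-1) mod 73 by the extended Euclidean algorithm:
73 = 8 × 9 + 1  ⟹  1 = (1)·73 + (-8)·9
So (-8)·9 ≡ 1 (mod 73), i.e. 9^(-1) ≡ -8 ≡ 65 (mod 73).
x ≡ 65 × 40 = 2600 ≡ 45 (mod 73).
Check: 9 × 45 = 405 ≡ 40 (mod 73).
Unique solution: x ≡ 45 (mod 73)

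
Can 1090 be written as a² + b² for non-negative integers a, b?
1² + 33² (a=1, b=33)

Factorization: 1090 = 2 × 5 × 109
By Fermat: n is sum of two squares iff every prime p ≡ 3 (mod 4) appears to even power.
All primes ≡ 3 (mod 4) appear to even power.
Search a = 0, 1, 2, … for 1090 - a² a perfect square: first hit at a = 1: 1090 - 1 = 1089 = 33².
1090 = 1² + 33² = 1 + 1089 ✓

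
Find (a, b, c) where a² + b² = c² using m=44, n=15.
(1711, 1320, 2161)

Euclid's formula: a = m² - n², b = 2mn, c = m² + n²
m = 44, n = 15
a = 44² - 15² = 1936 - 225 = 1711
b = 2 × 44 × 15 = 1320
c = 44² + 15² = 1936 + 225 = 2161
Verification: 1711² + 1320² = 2927521 + 1742400 = 4669921 = 2161² ✓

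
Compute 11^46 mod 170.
111

Repeated squaring. Binary of 46 = 101110.
11^1 ≡ 11 (mod 170); 11^2 ≡ 121 (mod 170); 11^4 ≡ 21 (mod 170); 11^8 ≡ 101 (mod 170); 11^16 ≡ 1 (mod 170); 11^32 ≡ 1 (mod 170)
11^46 = 11^2 × 11^4 × 11^8 × 11^32 ≡ 111 (mod 170)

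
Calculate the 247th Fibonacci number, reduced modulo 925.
148

Matrix identity: Q^n = [[F_(n+1), F_n], [F_n, F_(n-1)]] with Q = [[1,1],[1,0]].
n = 247 = 11110111₂. Square-and-multiply, entries mod 925:
Q^1 = [[1,1],[1,0]]
Q^3 = (Q^1)²·Q = [[3,2],[2,1]]
Q^7 = (Q^3)²·Q = [[21,13],[13,8]]
Q^15 = (Q^7)²·Q = [[62,610],[610,377]]
Q^30 = (Q^15)² = [[394,465],[465,854]]
Q^61 = (Q^30)²·Q = [[881,536],[536,345]]
Q^123 = (Q^61)²·Q = [[93,632],[632,386]]
Q^247 = (Q^123)²·Q = [[401,148],[148,253]]
F_247 mod 925 = Q^247[0][1] = 148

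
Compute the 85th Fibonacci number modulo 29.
1

Matrix identity: Q^n = [[F_(n+1), F_n], [F_n, F_(n-1)]] with Q = [[1,1],[1,0]].
n = 85 = 1010101₂. Square-and-multiply, entries mod 29:
Q^1 = [[1,1],[1,0]]
Q^2 = (Q^1)² = [[2,1],[1,1]]
Q^5 = (Q^2)²·Q = [[8,5],[5,3]]
Q^10 = (Q^5)² = [[2,26],[26,5]]
Q^21 = (Q^10)²·Q = [[21,13],[13,8]]
Q^42 = (Q^21)² = [[1,0],[0,1]]
Q^85 = (Q^42)²·Q = [[1,1],[1,0]]
F_85 mod 29 = Q^85[0][1] = 1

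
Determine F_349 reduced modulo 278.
11

Matrix identity: Q^n = [[F_(n+1), F_n], [F_n, F_(n-1)]] with Q = [[1,1],[1,0]].
n = 349 = 101011101₂. Square-and-multiply, entries mod 278:
Q^1 = [[1,1],[1,0]]
Q^2 = (Q^1)² = [[2,1],[1,1]]
Q^5 = (Q^2)²·Q = [[8,5],[5,3]]
Q^10 = (Q^5)² = [[89,55],[55,34]]
Q^21 = (Q^10)²·Q = [[197,104],[104,93]]
Q^43 = (Q^21)²·Q = [[277,141],[141,136]]
Q^87 = (Q^43)²·Q = [[275,144],[144,131]]
Q^174 = (Q^87)² = [[173,84],[84,89]]
Q^349 = (Q^174)²·Q = [[57,11],[11,46]]
F_349 mod 278 = Q^349[0][1] = 11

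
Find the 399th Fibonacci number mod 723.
367

Matrix identity: Q^n = [[F_(n+1), F_n], [F_n, F_(n-1)]] with Q = [[1,1],[1,0]].
n = 399 = 110001111₂. Square-and-multiply, entries mod 723:
Q^1 = [[1,1],[1,0]]
Q^3 = (Q^1)²·Q = [[3,2],[2,1]]
Q^6 = (Q^3)² = [[13,8],[8,5]]
Q^12 = (Q^6)² = [[233,144],[144,89]]
Q^24 = (Q^12)² = [[556,96],[96,460]]
Q^49 = (Q^24)²·Q = [[163,232],[232,654]]
Q^99 = (Q^49)²·Q = [[258,140],[140,118]]
Q^199 = (Q^99)²·Q = [[711,127],[127,584]]
Q^399 = (Q^199)²·Q = [[711,367],[367,344]]
F_399 mod 723 = Q^399[0][1] = 367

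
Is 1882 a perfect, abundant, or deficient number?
deficient

Proper divisors of 1882: sum = 1 + 2 + 941 = 944
Since 944 < 1882, 1882 is deficient.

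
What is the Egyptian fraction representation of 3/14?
1/5 + 1/70

Greedy algorithm:
3/14: ceiling(14/3) = 5, use 1/5
1/70: ceiling(70/1) = 70, use 1/70
Result: 3/14 = 1/5 + 1/70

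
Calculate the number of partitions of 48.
147273

p(n) counts ways to write n as a sum of positive integers (order ignored).
Euler's pentagonal recurrence: p(k) = p(k-1) + p(k-2) - p(k-5) - p(k-7) + p(k-12) + p(k-15) - ... (offsets j(3j∓1)/2, signs ++--, p(0)=1, p(<0)=0).
DP table for k = 0..47: p(0)=1, p(1)=1, p(2)=2, p(3)=3, p(4)=5, p(5)=7, p(6)=11, p(7)=15, p(8)=22, p(9)=30, p(10)=42, p(11)=56, p(12)=77, p(13)=101, p(14)=135, p(15)=176, p(16)=231, p(17)=297, p(18)=385, p(19)=490, p(20)=627, p(21)=792, p(22)=1002, p(23)=1255, p(24)=1575, p(25)=1958, p(26)=2436, p(27)=3010, p(28)=3718, p(29)=4565, p(30)=5604, p(31)=6842, p(32)=8349, p(33)=10143, p(34)=12310, p(35)=14883, p(36)=17977, p(37)=21637, p(38)=26015, p(39)=31185, p(40)=37338, p(41)=44583, p(42)=53174, p(43)=63261, p(44)=75175, p(45)=89134, p(46)=105558, p(47)=124754.
Final step: p(48) = p(47) + p(46) - p(43) - p(41) + p(36) + p(33) - p(26) - p(22) + p(13) + p(8)
= 124754 + 105558 - 63261 - 44583 + 17977 + 10143 - 2436 - 1002 + 101 + 22
= 147273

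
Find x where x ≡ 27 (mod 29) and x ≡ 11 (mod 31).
259

Using Chinese Remainder Theorem:
M = 29 × 31 = 899
M1 = 31, M2 = 29
y1 = 31^(-1) mod 29 = 15
y2 = 29^(-1) mod 31 = 15
x = (27×31×15 + 11×29×15) mod 899 = 259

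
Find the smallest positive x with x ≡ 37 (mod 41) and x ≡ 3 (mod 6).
201

Using Chinese Remainder Theorem:
M = 41 × 6 = 246
M1 = 6, M2 = 41
y1 = 6^(-1) mod 41 = 7
y2 = 41^(-1) mod 6 = 5
x = (37×6×7 + 3×41×5) mod 246 = 201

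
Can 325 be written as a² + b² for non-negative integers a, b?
1² + 18² (a=1, b=18)

Factorization: 325 = 5^2 × 13
By Fermat: n is sum of two squares iff every prime p ≡ 3 (mod 4) appears to even power.
All primes ≡ 3 (mod 4) appear to even power.
Search a = 0, 1, 2, … for 325 - a² a perfect square: first hit at a = 1: 325 - 1 = 324 = 18².
325 = 1² + 18² = 1 + 324 ✓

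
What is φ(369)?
240

369 = 3^2 × 41
φ(n) = n × ∏(1 - 1/p) for each prime p dividing n
φ(369) = 369 × (1 - 1/3) × (1 - 1/41) = 240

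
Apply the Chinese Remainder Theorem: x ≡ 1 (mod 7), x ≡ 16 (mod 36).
232

Using Chinese Remainder Theorem:
M = 7 × 36 = 252
M1 = 36, M2 = 7
y1 = 36^(-1) mod 7 = 1
y2 = 7^(-1) mod 36 = 31
x = (1×36×1 + 16×7×31) mod 252 = 232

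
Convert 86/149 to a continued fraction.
[0; 1, 1, 2, 1, 2, 1, 5]

Euclidean algorithm steps:
86 = 0 × 149 + 86
149 = 1 × 86 + 63
86 = 1 × 63 + 23
63 = 2 × 23 + 17
23 = 1 × 17 + 6
17 = 2 × 6 + 5
6 = 1 × 5 + 1
5 = 5 × 1 + 0
Continued fraction: [0; 1, 1, 2, 1, 2, 1, 5]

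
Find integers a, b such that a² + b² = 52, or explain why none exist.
4² + 6² (a=4, b=6)

Factorization: 52 = 2^2 × 13
By Fermat: n is sum of two squares iff every prime p ≡ 3 (mod 4) appears to even power.
All primes ≡ 3 (mod 4) appear to even power.
Search a = 0, 1, 2, … for 52 - a² a perfect square: first hit at a = 4: 52 - 16 = 36 = 6².
52 = 4² + 6² = 16 + 36 ✓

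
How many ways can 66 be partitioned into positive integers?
2323520

p(n) counts ways to write n as a sum of positive integers (order ignored).
Euler's pentagonal recurrence: p(k) = p(k-1) + p(k-2) - p(k-5) - p(k-7) + p(k-12) + p(k-15) - ... (offsets j(3j∓1)/2, signs ++--, p(0)=1, p(<0)=0).
DP table for k = 0..65: p(0)=1, p(1)=1, p(2)=2, p(3)=3, p(4)=5, p(5)=7, p(6)=11, p(7)=15, p(8)=22, p(9)=30, p(10)=42, p(11)=56, p(12)=77, p(13)=101, p(14)=135, p(15)=176, p(16)=231, p(17)=297, p(18)=385, p(19)=490, p(20)=627, p(21)=792, p(22)=1002, p(23)=1255, p(24)=1575, p(25)=1958, p(26)=2436, p(27)=3010, p(28)=3718, p(29)=4565, p(30)=5604, p(31)=6842, p(32)=8349, p(33)=10143, p(34)=12310, p(35)=14883, p(36)=17977, p(37)=21637, p(38)=26015, p(39)=31185, p(40)=37338, p(41)=44583, p(42)=53174, p(43)=63261, p(44)=75175, p(45)=89134, p(46)=105558, p(47)=124754, p(48)=147273, p(49)=173525, p(50)=204226, p(51)=239943, p(52)=281589, p(53)=329931, p(54)=386155, p(55)=451276, p(56)=526823, p(57)=614154, p(58)=715220, p(59)=831820, p(60)=966467, p(61)=1121505, p(62)=1300156, p(63)=1505499, p(64)=1741630, p(65)=2012558.
Final step: p(66) = p(65) + p(64) - p(61) - p(59) + p(54) + p(51) - p(44) - p(40) + p(31) + p(26) - p(15) - p(9)
= 2012558 + 1741630 - 1121505 - 831820 + 386155 + 239943 - 75175 - 37338 + 6842 + 2436 - 176 - 30
= 2323520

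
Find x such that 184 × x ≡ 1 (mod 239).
126

gcd(184, 239) = 1, so the inverse exists.
Extended Euclidean algorithm on (239, 184):
239 = 1 × 184 + 55  ⟹  55 = (1)·239 + (-1)·184
184 = 3 × 55 + 19  ⟹  19 = (-3)·239 + (4)·184
55 = 2 × 19 + 17  ⟹  17 = (7)·239 + (-9)·184
19 = 1 × 17 + 2  ⟹  2 = (-10)·239 + (13)·184
17 = 8 × 2 + 1  ⟹  1 = (87)·239 + (-113)·184
So (-113)·184 ≡ 1 (mod 239), i.e. 184^(-1) ≡ -113 ≡ 126 (mod 239).
Check: 184 × 126 = 23184 ≡ 1 (mod 239)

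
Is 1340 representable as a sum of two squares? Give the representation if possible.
Not possible

Factorization: 1340 = 2^2 × 5 × 67
By Fermat: n is sum of two squares iff every prime p ≡ 3 (mod 4) appears to even power.
Prime(s) ≡ 3 (mod 4) with odd exponent: [(67, 1)]
Therefore 1340 cannot be expressed as a² + b².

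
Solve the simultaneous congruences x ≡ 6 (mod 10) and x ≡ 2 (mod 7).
16

Using Chinese Remainder Theorem:
M = 10 × 7 = 70
M1 = 7, M2 = 10
y1 = 7^(-1) mod 10 = 3
y2 = 10^(-1) mod 7 = 5
x = (6×7×3 + 2×10×5) mod 70 = 16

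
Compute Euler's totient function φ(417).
276

417 = 3 × 139
φ(n) = n × ∏(1 - 1/p) for each prime p dividing n
φ(417) = 417 × (1 - 1/3) × (1 - 1/139) = 276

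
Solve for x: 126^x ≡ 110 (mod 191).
187

Baby-step giant-step with step n = ⌈√191⌉ = 14.
Baby steps 126^j mod 191 (j:value) for j=0..13: 0:1, 1:126, 2:23, 3:33, 4:147, 5:186, 6:134, 7:76, 8:26, 9:29, 10:25, 11:94, 12:2, 13:61.
Giant-step multiplier: 126^(-14) ≡ 126^(190-14) = 126^176 ≡ 54 (mod 191).
Giant steps γ_i = 110·54^i mod 191: γ_0=110, γ_1=19, γ_2=71, γ_3=14, γ_4=183, γ_5=141, γ_6=165, γ_7=124, γ_8=11, γ_9=21, γ_10=179, γ_11=116, γ_12=152, γ_13=186 (in table at j=5).
x = i·n + j = 13·14 + 5 = 187.
Check: 126^187 ≡ 110 (mod 191).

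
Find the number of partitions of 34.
12310

p(n) counts ways to write n as a sum of positive integers (order ignored).
Euler's pentagonal recurrence: p(k) = p(k-1) + p(k-2) - p(k-5) - p(k-7) + p(k-12) + p(k-15) - ... (offsets j(3j∓1)/2, signs ++--, p(0)=1, p(<0)=0).
DP table for k = 0..33: p(0)=1, p(1)=1, p(2)=2, p(3)=3, p(4)=5, p(5)=7, p(6)=11, p(7)=15, p(8)=22, p(9)=30, p(10)=42, p(11)=56, p(12)=77, p(13)=101, p(14)=135, p(15)=176, p(16)=231, p(17)=297, p(18)=385, p(19)=490, p(20)=627, p(21)=792, p(22)=1002, p(23)=1255, p(24)=1575, p(25)=1958, p(26)=2436, p(27)=3010, p(28)=3718, p(29)=4565, p(30)=5604, p(31)=6842, p(32)=8349, p(33)=10143.
Final step: p(34) = p(33) + p(32) - p(29) - p(27) + p(22) + p(19) - p(12) - p(8)
= 10143 + 8349 - 4565 - 3010 + 1002 + 490 - 77 - 22
= 12310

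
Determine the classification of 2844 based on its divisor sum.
abundant

Proper divisors of 2844: sum = 1 + 2 + 3 + 4 + 6 + 9 + 12 + 18 + ... + 474 + 711 + 948 + 1422 (17 divisors) = 4436
Since 4436 > 2844, 2844 is abundant.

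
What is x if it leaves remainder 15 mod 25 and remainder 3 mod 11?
190

Using Chinese Remainder Theorem:
M = 25 × 11 = 275
M1 = 11, M2 = 25
y1 = 11^(-1) mod 25 = 16
y2 = 25^(-1) mod 11 = 4
x = (15×11×16 + 3×25×4) mod 275 = 190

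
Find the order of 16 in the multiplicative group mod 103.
51

103 is prime, so ord(16) divides φ(103) = 102.
Divisors of 102: 1, 2, 3, 6, 17, 34, 51, 102.
Repeated squaring: 16^1 ≡ 16, 16^2 ≡ 50, 16^4 ≡ 28, 16^8 ≡ 63, 16^16 ≡ 55, 16^32 ≡ 38, 16^64 ≡ 2 (mod 103).
Test 16^d mod 103 for each divisor d in increasing order:
16^1 ≡ 16
16^2 ≡ 50
16^3 = 16^2·16^1 ≡ 79
16^6 = 16^4·16^2 ≡ 61
16^17 = 16^16·16^1 ≡ 56
16^34 = 16^32·16^2 ≡ 46
16^51 = 16^32·16^16·16^2·16^1 ≡ 1  ← first divisor giving 1
The order is 51.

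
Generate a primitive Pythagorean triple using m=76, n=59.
(2295, 8968, 9257)

Euclid's formula: a = m² - n², b = 2mn, c = m² + n²
m = 76, n = 59
a = 76² - 59² = 5776 - 3481 = 2295
b = 2 × 76 × 59 = 8968
c = 76² + 59² = 5776 + 3481 = 9257
Verification: 2295² + 8968² = 5267025 + 80425024 = 85692049 = 9257² ✓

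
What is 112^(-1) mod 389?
66

gcd(112, 389) = 1, so the inverse exists.
Extended Euclidean algorithm on (389, 112):
389 = 3 × 112 + 53  ⟹  53 = (1)·389 + (-3)·112
112 = 2 × 53 + 6  ⟹  6 = (-2)·389 + (7)·112
53 = 8 × 6 + 5  ⟹  5 = (17)·389 + (-59)·112
6 = 1 × 5 + 1  ⟹  1 = (-19)·389 + (66)·112
So (66)·112 ≡ 1 (mod 389), i.e. 112^(-1) ≡ 66 (mod 389).
Check: 112 × 66 = 7392 ≡ 1 (mod 389)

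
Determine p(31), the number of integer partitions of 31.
6842

p(n) counts ways to write n as a sum of positive integers (order ignored).
Euler's pentagonal recurrence: p(k) = p(k-1) + p(k-2) - p(k-5) - p(k-7) + p(k-12) + p(k-15) - ... (offsets j(3j∓1)/2, signs ++--, p(0)=1, p(<0)=0).
DP table for k = 0..30: p(0)=1, p(1)=1, p(2)=2, p(3)=3, p(4)=5, p(5)=7, p(6)=11, p(7)=15, p(8)=22, p(9)=30, p(10)=42, p(11)=56, p(12)=77, p(13)=101, p(14)=135, p(15)=176, p(16)=231, p(17)=297, p(18)=385, p(19)=490, p(20)=627, p(21)=792, p(22)=1002, p(23)=1255, p(24)=1575, p(25)=1958, p(26)=2436, p(27)=3010, p(28)=3718, p(29)=4565, p(30)=5604.
Final step: p(31) = p(30) + p(29) - p(26) - p(24) + p(19) + p(16) - p(9) - p(5)
= 5604 + 4565 - 2436 - 1575 + 490 + 231 - 30 - 7
= 6842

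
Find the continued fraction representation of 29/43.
[0; 1, 2, 14]

Euclidean algorithm steps:
29 = 0 × 43 + 29
43 = 1 × 29 + 14
29 = 2 × 14 + 1
14 = 14 × 1 + 0
Continued fraction: [0; 1, 2, 14]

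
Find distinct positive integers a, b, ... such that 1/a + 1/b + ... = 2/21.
1/11 + 1/231

Greedy algorithm:
2/21: ceiling(21/2) = 11, use 1/11
1/231: ceiling(231/1) = 231, use 1/231
Result: 2/21 = 1/11 + 1/231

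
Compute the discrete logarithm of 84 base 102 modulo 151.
132

Baby-step giant-step with step n = ⌈√151⌉ = 13.
Baby steps 102^j mod 151 (j:value) for j=0..12: 0:1, 1:102, 2:136, 3:131, 4:74, 5:149, 6:98, 7:30, 8:40, 9:3, 10:4, 11:106, 12:91.
Giant-step multiplier: 102^(-13) ≡ 102^(150-13) = 102^137 ≡ 134 (mod 151).
Giant steps γ_i = 84·134^i mod 151: γ_0=84, γ_1=82, γ_2=116, γ_3=142, γ_4=2, γ_5=117, γ_6=125, γ_7=140, γ_8=36, γ_9=143, γ_10=136 (in table at j=2).
x = i·n + j = 10·13 + 2 = 132.
Check: 102^132 ≡ 84 (mod 151).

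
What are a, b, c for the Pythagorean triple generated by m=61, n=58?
(357, 7076, 7085)

Euclid's formula: a = m² - n², b = 2mn, c = m² + n²
m = 61, n = 58
a = 61² - 58² = 3721 - 3364 = 357
b = 2 × 61 × 58 = 7076
c = 61² + 58² = 3721 + 3364 = 7085
Verification: 357² + 7076² = 127449 + 50069776 = 50197225 = 7085² ✓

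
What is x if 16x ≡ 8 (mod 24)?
x ≡ 2 (mod 3)

gcd(16, 24) = 8, which divides 8, so solutions exist.
Divide through by 8: 2x ≡ 1 (mod 3).
Find 2^(-1) mod 3 by the extended Euclidean algorithm:
3 = 1 × 2 + 1  ⟹  1 = (1)·3 + (-1)·2
So (-1)·2 ≡ 1 (mod 3), i.e. 2^(-1) ≡ -1 ≡ 2 (mod 3).
x ≡ 2 × 1 = 2 ≡ 2 (mod 3).
Check: 16 × 2 = 32 ≡ 8 (mod 24).
x ≡ 2 (mod 3), giving 8 solutions mod 24.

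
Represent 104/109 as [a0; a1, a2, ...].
[0; 1, 20, 1, 4]

Euclidean algorithm steps:
104 = 0 × 109 + 104
109 = 1 × 104 + 5
104 = 20 × 5 + 4
5 = 1 × 4 + 1
4 = 4 × 1 + 0
Continued fraction: [0; 1, 20, 1, 4]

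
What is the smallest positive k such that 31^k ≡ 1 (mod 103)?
34

103 is prime, so ord(31) divides φ(103) = 102.
Divisors of 102: 1, 2, 3, 6, 17, 34, 51, 102.
Repeated squaring: 31^1 ≡ 31, 31^2 ≡ 34, 31^4 ≡ 23, 31^8 ≡ 14, 31^16 ≡ 93, 31^32 ≡ 100, 31^64 ≡ 9 (mod 103).
Test 31^d mod 103 for each divisor d in increasing order:
31^1 ≡ 31
31^2 ≡ 34
31^3 = 31^2·31^1 ≡ 24
31^6 = 31^4·31^2 ≡ 61
31^17 = 31^16·31^1 ≡ 102
31^34 = 31^32·31^2 ≡ 1  ← first divisor giving 1
The order is 34.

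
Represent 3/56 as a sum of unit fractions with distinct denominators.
1/19 + 1/1064

Greedy algorithm:
3/56: ceiling(56/3) = 19, use 1/19
1/1064: ceiling(1064/1) = 1064, use 1/1064
Result: 3/56 = 1/19 + 1/1064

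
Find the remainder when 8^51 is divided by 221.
70

Repeated squaring. Binary of 51 = 110011.
8^1 ≡ 8 (mod 221); 8^2 ≡ 64 (mod 221); 8^4 ≡ 118 (mod 221); 8^8 ≡ 1 (mod 221); 8^16 ≡ 1 (mod 221); 8^32 ≡ 1 (mod 221)
8^51 = 8^1 × 8^2 × 8^16 × 8^32 ≡ 70 (mod 221)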